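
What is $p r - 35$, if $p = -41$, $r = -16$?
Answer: $621$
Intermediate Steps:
$p r - 35 = \left(-41\right) \left(-16\right) - 35 = 656 - 35 = 621$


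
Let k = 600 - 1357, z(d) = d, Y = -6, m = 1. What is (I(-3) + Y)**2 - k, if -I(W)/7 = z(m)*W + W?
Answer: 2053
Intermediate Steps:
I(W) = -14*W (I(W) = -7*(1*W + W) = -7*(W + W) = -14*W)
k = -757
(I(-3) + Y)**2 - k = (-14*(-3) - 6)**2 - 1*(-757) = (42 - 6)**2 + 757 = 36**2 + 757 = 1296 + 757 = 2053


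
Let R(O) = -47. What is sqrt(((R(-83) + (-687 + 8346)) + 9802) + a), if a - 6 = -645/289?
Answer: sqrt(5033735)/17 ≈ 131.98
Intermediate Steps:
a = 1089/289 (a = 6 - 645/289 = 1089/289 ≈ 3.7682)
sqrt(((R(-83) + (-687 + 8346)) + 9802) + a) = sqrt(((-47 + (-687 + 8346)) + 9802) + 1089/289) = sqrt(((-47 + 7659) + 9802) + 1089/289) = sqrt((7612 + 9802) + 1089/289) = sqrt(17414 + 1089/289) = sqrt(5033735/289) = sqrt(5033735)/17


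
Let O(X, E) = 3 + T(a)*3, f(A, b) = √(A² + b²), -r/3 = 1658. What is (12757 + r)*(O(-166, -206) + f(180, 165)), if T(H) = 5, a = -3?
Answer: 140094 + 116745*√265 ≈ 2.0406e+6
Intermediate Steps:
r = -4974 (r = -3*1658 = -4974)
O(X, E) = 18 (O(X, E) = 3 + 5*3 = 3 + 15 = 18)
(12757 + r)*(O(-166, -206) + f(180, 165)) = (12757 - 4974)*(18 + √(180² + 165²)) = 7783*(18 + √(32400 + 27225)) = 7783*(18 + √59625) = 7783*(18 + 15*√265) = 140094 + 116745*√265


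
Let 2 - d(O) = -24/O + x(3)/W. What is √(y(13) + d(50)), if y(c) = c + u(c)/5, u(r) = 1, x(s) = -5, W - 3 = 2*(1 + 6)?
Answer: √115413/85 ≈ 3.9968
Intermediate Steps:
W = 17 (W = 3 + 2*(1 + 6) = 3 + 2*7 = 3 + 14 = 17)
d(O) = 39/17 + 24/O (d(O) = 2 - (-24/O - 5/17) = 2 - (-5/17 - 24/O) = 2 + (5/17 + 24/O) = 39/17 + 24/O)
y(c) = ⅕ + c (y(c) = c + 1/5 = c + 1*(⅕) = c + ⅕ = ⅕ + c)
√(y(13) + d(50)) = √((⅕ + 13) + (39/17 + 24/50)) = √(66/5 + (39/17 + 24*(1/50))) = √(66/5 + (39/17 + 12/25)) = √(66/5 + 1179/425) = √(6789/425) = √115413/85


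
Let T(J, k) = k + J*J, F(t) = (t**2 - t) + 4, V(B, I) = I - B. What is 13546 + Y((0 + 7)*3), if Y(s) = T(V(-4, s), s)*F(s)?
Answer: 287450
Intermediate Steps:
F(t) = 4 + t**2 - t
T(J, k) = k + J**2
Y(s) = (s + (4 + s)**2)*(4 + s**2 - s) (Y(s) = (s + (s - 1*(-4))**2)*(4 + s**2 - s) = (s + (s + 4)**2)*(4 + s**2 - s) = (s + (4 + s)**2)*(4 + s**2 - s))
13546 + Y((0 + 7)*3) = 13546 + ((0 + 7)*3 + (4 + (0 + 7)*3)**2)*(4 + ((0 + 7)*3)**2 - (0 + 7)*3) = 13546 + (7*3 + (4 + 7*3)**2)*(4 + (7*3)**2 - 7*3) = 13546 + (21 + (4 + 21)**2)*(4 + 21**2 - 1*21) = 13546 + (21 + 25**2)*(4 + 441 - 21) = 13546 + (21 + 625)*424 = 13546 + 646*424 = 13546 + 273904 = 287450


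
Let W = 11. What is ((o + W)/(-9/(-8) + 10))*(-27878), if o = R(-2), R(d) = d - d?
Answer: -2453264/89 ≈ -27565.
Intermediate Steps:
R(d) = 0
o = 0
((o + W)/(-9/(-8) + 10))*(-27878) = ((0 + 11)/(-9/(-8) + 10))*(-27878) = (11/(-9*(-1/8) + 10))*(-27878) = (11/(9/8 + 10))*(-27878) = (11/(89/8))*(-27878) = (11*(8/89))*(-27878) = (88/89)*(-27878) = -2453264/89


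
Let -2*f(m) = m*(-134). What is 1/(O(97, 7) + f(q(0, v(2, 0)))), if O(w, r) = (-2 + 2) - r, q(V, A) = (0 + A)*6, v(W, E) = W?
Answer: 1/797 ≈ 0.0012547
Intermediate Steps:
q(V, A) = 6*A (q(V, A) = A*6 = 6*A)
O(w, r) = -r (O(w, r) = 0 - r = -r)
f(m) = 67*m (f(m) = -m*(-134)/2 = -(-67)*m = 67*m)
1/(O(97, 7) + f(q(0, v(2, 0)))) = 1/(-1*7 + 67*(6*2)) = 1/(-7 + 67*12) = 1/(-7 + 804) = 1/797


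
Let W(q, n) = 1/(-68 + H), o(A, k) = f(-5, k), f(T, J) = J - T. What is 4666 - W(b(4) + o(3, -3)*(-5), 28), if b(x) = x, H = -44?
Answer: 522593/112 ≈ 4666.0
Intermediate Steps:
o(A, k) = 5 + k (o(A, k) = k - 1*(-5) = k + 5 = 5 + k)
W(q, n) = -1/112 (W(q, n) = 1/(-68 - 44) = 1/(-112) = -1/112)
4666 - W(b(4) + o(3, -3)*(-5), 28) = 4666 - 1*(-1/112) = 4666 + 1/112 = 522593/112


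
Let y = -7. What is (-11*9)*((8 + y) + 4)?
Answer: -495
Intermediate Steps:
(-11*9)*((8 + y) + 4) = (-11*9)*((8 - 7) + 4) = -99*(1 + 4) = -99*5 = -495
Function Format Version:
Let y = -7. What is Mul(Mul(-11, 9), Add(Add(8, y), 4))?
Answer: -495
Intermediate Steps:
Mul(Mul(-11, 9), Add(Add(8, y), 4)) = Mul(Mul(-11, 9), Add(Add(8, -7), 4)) = Mul(-99, Add(1, 4)) = Mul(-99, 5) = -495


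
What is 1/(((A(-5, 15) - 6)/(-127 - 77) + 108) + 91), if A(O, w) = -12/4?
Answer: 68/13535 ≈ 0.0050240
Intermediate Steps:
A(O, w) = -3 (A(O, w) = -12*¼ = -3)
1/(((A(-5, 15) - 6)/(-127 - 77) + 108) + 91) = 1/(((-3 - 6)/(-127 - 77) + 108) + 91) = 1/((-9/(-204) + 108) + 91) = 1/((-9*(-1/204) + 108) + 91) = 1/((3/68 + 108) + 91) = 1/(7347/68 + 91) = 1/(13535/68) = 68/13535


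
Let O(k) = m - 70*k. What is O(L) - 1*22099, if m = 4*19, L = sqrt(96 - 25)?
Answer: -22023 - 70*sqrt(71) ≈ -22613.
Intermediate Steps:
L = sqrt(71) ≈ 8.4261
m = 76
O(k) = 76 - 70*k
O(L) - 1*22099 = (76 - 70*sqrt(71)) - 1*22099 = (76 - 70*sqrt(71)) - 22099 = -22023 - 70*sqrt(71)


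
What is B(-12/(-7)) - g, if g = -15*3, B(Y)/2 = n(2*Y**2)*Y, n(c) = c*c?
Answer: 2746971/16807 ≈ 163.44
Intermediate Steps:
n(c) = c**2
B(Y) = 8*Y**5 (B(Y) = 2*((2*Y**2)**2*Y) = 2*((4*Y**4)*Y) = 2*(4*Y**5) = 8*Y**5)
g = -45
B(-12/(-7)) - g = 8*(-12/(-7))**5 - 1*(-45) = 8*(-12*(-1/7))**5 + 45 = 8*(12/7)**5 + 45 = 8*(248832/16807) + 45 = 1990656/16807 + 45 = 2746971/16807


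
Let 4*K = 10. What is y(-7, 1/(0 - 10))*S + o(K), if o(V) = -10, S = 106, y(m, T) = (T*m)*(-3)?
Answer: -1163/5 ≈ -232.60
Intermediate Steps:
K = 5/2 (K = (1/4)*10 = 5/2 ≈ 2.5000)
y(m, T) = -3*T*m
y(-7, 1/(0 - 10))*S + o(K) = -3*(-7)/(0 - 10)*106 - 10 = -3*(-7)/(-10)*106 - 10 = -3*(-1/10)*(-7)*106 - 10 = -21/10*106 - 10 = -1113/5 - 10 = -1163/5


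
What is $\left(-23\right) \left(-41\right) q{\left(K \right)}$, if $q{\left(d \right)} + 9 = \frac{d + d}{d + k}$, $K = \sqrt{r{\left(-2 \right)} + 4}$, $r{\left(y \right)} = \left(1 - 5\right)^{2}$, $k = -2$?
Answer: $- \frac{12259}{2} + \frac{943 \sqrt{5}}{2} \approx -5075.2$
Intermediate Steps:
$r{\left(y \right)} = 16$ ($r{\left(y \right)} = \left(-4\right)^{2} = 16$)
$K = 2 \sqrt{5}$ ($K = \sqrt{16 + 4} = \sqrt{20} = 2 \sqrt{5} \approx 4.4721$)
$q{\left(d \right)} = -9 + \frac{2 d}{-2 + d}$ ($q{\left(d \right)} = -9 + \frac{d + d}{d - 2} = -9 + \frac{2 d}{-2 + d}$)
$\left(-23\right) \left(-41\right) q{\left(K \right)} = \left(-23\right) \left(-41\right) \frac{18 - 7 \cdot 2 \sqrt{5}}{-2 + 2 \sqrt{5}} = 943 \frac{18 - 14 \sqrt{5}}{-2 + 2 \sqrt{5}} = \frac{943 \left(18 - 14 \sqrt{5}\right)}{-2 + 2 \sqrt{5}}$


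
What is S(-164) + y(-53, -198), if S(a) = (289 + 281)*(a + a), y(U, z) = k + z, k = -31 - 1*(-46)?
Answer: -187143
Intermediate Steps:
k = 15 (k = -31 + 46 = 15)
y(U, z) = 15 + z
S(a) = 1140*a (S(a) = 570*(2*a) = 1140*a)
S(-164) + y(-53, -198) = 1140*(-164) + (15 - 198) = -186960 - 183 = -187143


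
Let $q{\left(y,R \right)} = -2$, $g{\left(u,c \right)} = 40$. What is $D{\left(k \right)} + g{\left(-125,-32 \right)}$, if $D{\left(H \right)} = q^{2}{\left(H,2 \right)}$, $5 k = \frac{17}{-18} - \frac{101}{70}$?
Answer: $44$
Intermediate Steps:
$k = - \frac{752}{1575}$ ($k = \frac{\frac{17}{-18} - \frac{101}{70}}{5} = \frac{17 \left(- \frac{1}{18}\right) - \frac{101}{70}}{5} = \frac{- \frac{17}{18} - \frac{101}{70}}{5} = \frac{1}{5} \left(- \frac{752}{315}\right) = - \frac{752}{1575} \approx -0.47746$)
$D{\left(H \right)} = 4$ ($D{\left(H \right)} = \left(-2\right)^{2} = 4$)
$D{\left(k \right)} + g{\left(-125,-32 \right)} = 4 + 40 = 44$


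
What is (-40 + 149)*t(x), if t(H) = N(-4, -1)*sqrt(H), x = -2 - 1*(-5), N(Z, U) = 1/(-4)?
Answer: -109*sqrt(3)/4 ≈ -47.198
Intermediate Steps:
N(Z, U) = -1/4
x = 3 (x = -2 + 5 = 3)
t(H) = -sqrt(H)/4
(-40 + 149)*t(x) = (-40 + 149)*(-sqrt(3)/4) = 109*(-sqrt(3)/4) = -109*sqrt(3)/4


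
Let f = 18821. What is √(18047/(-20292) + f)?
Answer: √1937366956005/10146 ≈ 137.19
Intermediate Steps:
√(18047/(-20292) + f) = √(18047/(-20292) + 18821) = √(18047*(-1/20292) + 18821) = √(-18047/20292 + 18821) = √(381897685/20292) = √1937366956005/10146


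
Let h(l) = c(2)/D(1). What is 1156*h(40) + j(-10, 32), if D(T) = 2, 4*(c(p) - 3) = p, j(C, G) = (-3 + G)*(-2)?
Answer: 1965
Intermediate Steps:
j(C, G) = 6 - 2*G
c(p) = 3 + p/4
h(l) = 7/4 (h(l) = (3 + (¼)*2)/2 = (3 + ½)*(½) = (7/2)*(½) = 7/4)
1156*h(40) + j(-10, 32) = 1156*(7/4) + (6 - 2*32) = 2023 + (6 - 64) = 2023 - 58 = 1965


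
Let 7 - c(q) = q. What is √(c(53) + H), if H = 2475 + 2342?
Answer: √4771 ≈ 69.072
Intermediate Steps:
c(q) = 7 - q
H = 4817
√(c(53) + H) = √((7 - 1*53) + 4817) = √((7 - 53) + 4817) = √(-46 + 4817) = √4771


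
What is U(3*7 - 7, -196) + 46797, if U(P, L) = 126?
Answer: 46923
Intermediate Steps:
U(3*7 - 7, -196) + 46797 = 126 + 46797 = 46923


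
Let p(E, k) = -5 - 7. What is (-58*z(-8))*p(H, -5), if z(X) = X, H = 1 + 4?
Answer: -5568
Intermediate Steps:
H = 5
p(E, k) = -12
(-58*z(-8))*p(H, -5) = -58*(-8)*(-12) = 464*(-12) = -5568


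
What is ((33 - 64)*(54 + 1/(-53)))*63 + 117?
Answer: -5581332/53 ≈ -1.0531e+5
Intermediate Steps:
((33 - 64)*(54 + 1/(-53)))*63 + 117 = -31*(54 - 1/53)*63 + 117 = -31*2861/53*63 + 117 = -88691/53*63 + 117 = -5587533/53 + 117 = -5581332/53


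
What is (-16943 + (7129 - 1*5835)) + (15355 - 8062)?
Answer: -8356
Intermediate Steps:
(-16943 + (7129 - 1*5835)) + (15355 - 8062) = (-16943 + (7129 - 5835)) + 7293 = (-16943 + 1294) + 7293 = -15649 + 7293 = -8356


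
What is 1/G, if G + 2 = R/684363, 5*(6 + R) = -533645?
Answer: -684363/1475461 ≈ -0.46383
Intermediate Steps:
R = -106735 (R = -6 + (⅕)*(-533645) = -6 - 106729 = -106735)
G = -1475461/684363 (G = -2 - 106735/684363 = -1475461/684363 ≈ -2.1560)
1/G = 1/(-1475461/684363) = -684363/1475461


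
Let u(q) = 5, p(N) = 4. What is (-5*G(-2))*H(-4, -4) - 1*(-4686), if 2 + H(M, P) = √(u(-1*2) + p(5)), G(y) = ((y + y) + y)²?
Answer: 4506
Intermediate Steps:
G(y) = 9*y² (G(y) = (2*y + y)² = (3*y)² = 9*y²)
H(M, P) = 1 (H(M, P) = -2 + √(5 + 4) = -2 + √9 = -2 + 3 = 1)
(-5*G(-2))*H(-4, -4) - 1*(-4686) = -45*(-2)²*1 - 1*(-4686) = -45*4*1 + 4686 = -5*36*1 + 4686 = -180*1 + 4686 = -180 + 4686 = 4506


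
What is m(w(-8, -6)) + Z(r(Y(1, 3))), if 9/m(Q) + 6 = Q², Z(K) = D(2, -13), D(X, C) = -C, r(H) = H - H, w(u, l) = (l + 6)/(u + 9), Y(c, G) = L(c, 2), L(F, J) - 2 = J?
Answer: 23/2 ≈ 11.500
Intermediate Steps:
L(F, J) = 2 + J
Y(c, G) = 4 (Y(c, G) = 2 + 2 = 4)
w(u, l) = (6 + l)/(9 + u)
r(H) = 0
Z(K) = 13 (Z(K) = -1*(-13) = 13)
m(Q) = 9/(-6 + Q²)
m(w(-8, -6)) + Z(r(Y(1, 3))) = 9/(-6 + ((6 - 6)/(9 - 8))²) + 13 = 9/(-6 + (0/1)²) + 13 = 9/(-6 + (1*0)²) + 13 = 9/(-6 + 0²) + 13 = 9/(-6 + 0) + 13 = 9/(-6) + 13 = 9*(-⅙) + 13 = -3/2 + 13 = 23/2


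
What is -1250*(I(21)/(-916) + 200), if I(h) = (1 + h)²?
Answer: -57098750/229 ≈ -2.4934e+5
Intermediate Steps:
-1250*(I(21)/(-916) + 200) = -1250*((1 + 21)²/(-916) + 200) = -1250*(22²*(-1/916) + 200) = -1250*(484*(-1/916) + 200) = -1250*(-121/229 + 200) = -1250*45679/229 = -57098750/229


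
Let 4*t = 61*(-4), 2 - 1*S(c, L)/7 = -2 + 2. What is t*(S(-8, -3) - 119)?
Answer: 6405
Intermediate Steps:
S(c, L) = 14 (S(c, L) = 14 - 7*(-2 + 2) = 14 - 7*0 = 14 + 0 = 14)
t = -61 (t = (61*(-4))/4 = (1/4)*(-244) = -61)
t*(S(-8, -3) - 119) = -61*(14 - 119) = -61*(-105) = 6405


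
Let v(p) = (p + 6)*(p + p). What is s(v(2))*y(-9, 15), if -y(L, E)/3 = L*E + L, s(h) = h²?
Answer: 442368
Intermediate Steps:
v(p) = 2*p*(6 + p) (v(p) = (6 + p)*(2*p) = 2*p*(6 + p))
y(L, E) = -3*L - 3*E*L (y(L, E) = -3*(L*E + L) = -3*(E*L + L) = -3*(L + E*L) = -3*L - 3*E*L)
s(v(2))*y(-9, 15) = (2*2*(6 + 2))²*(-3*(-9)*(1 + 15)) = (2*2*8)²*(-3*(-9)*16) = 32²*432 = 1024*432 = 442368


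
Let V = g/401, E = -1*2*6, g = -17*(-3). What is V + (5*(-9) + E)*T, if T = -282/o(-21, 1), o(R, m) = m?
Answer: 6445725/401 ≈ 16074.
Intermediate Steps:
g = 51
E = -12 (E = -2*6 = -12)
T = -282 (T = -282/1 = -282*1 = -282)
V = 51/401 ≈ 0.12718
V + (5*(-9) + E)*T = 51/401 + (5*(-9) - 12)*(-282) = 51/401 + (-45 - 12)*(-282) = 51/401 - 57*(-282) = 51/401 + 16074 = 6445725/401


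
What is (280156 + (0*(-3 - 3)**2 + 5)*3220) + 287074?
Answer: 583330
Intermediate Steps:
(280156 + (0*(-3 - 3)**2 + 5)*3220) + 287074 = (280156 + (0*(-6)**2 + 5)*3220) + 287074 = (280156 + (0*36 + 5)*3220) + 287074 = (280156 + (0 + 5)*3220) + 287074 = (280156 + 5*3220) + 287074 = (280156 + 16100) + 287074 = 296256 + 287074 = 583330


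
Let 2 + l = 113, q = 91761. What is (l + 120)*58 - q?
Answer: -78363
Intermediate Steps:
l = 111 (l = -2 + 113 = 111)
(l + 120)*58 - q = (111 + 120)*58 - 1*91761 = 231*58 - 91761 = 13398 - 91761 = -78363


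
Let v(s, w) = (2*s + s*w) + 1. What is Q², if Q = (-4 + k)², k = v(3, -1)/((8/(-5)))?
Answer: 28561/16 ≈ 1785.1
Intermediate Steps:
v(s, w) = 1 + 2*s + s*w
k = -5/2 (k = (1 + 2*3 + 3*(-1))/((8/(-5))) = (1 + 6 - 3)/((8*(-⅕))) = 4/(-8/5) = 4*(-5/8) = -5/2 ≈ -2.5000)
Q = 169/4 (Q = (-4 - 5/2)² = (-13/2)² = 169/4 ≈ 42.250)
Q² = (169/4)² = 28561/16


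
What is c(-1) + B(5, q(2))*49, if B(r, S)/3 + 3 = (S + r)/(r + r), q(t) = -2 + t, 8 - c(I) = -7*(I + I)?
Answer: -747/2 ≈ -373.50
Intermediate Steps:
c(I) = 8 + 14*I (c(I) = 8 - (-7)*(I + I) = 8 - (-7)*2*I = 8 - (-14)*I = 8 + 14*I)
B(r, S) = -9 + 3*(S + r)/(2*r) (B(r, S) = -9 + 3*((S + r)/(r + r)) = -9 + 3*((S + r)/((2*r))) = -9 + 3*((S + r)*(1/(2*r))) = -9 + 3*((S + r)/(2*r)) = -9 + 3*(S + r)/(2*r))
c(-1) + B(5, q(2))*49 = (8 + 14*(-1)) + ((3/2)*((-2 + 2) - 5*5)/5)*49 = (8 - 14) + ((3/2)*(⅕)*(0 - 25))*49 = -6 + ((3/2)*(⅕)*(-25))*49 = -6 - 15/2*49 = -6 - 735/2 = -747/2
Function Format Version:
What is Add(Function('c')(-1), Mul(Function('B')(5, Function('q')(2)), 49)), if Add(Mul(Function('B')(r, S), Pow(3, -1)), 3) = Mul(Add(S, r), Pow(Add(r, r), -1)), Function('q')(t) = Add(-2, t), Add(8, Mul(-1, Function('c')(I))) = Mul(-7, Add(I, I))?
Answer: Rational(-747, 2) ≈ -373.50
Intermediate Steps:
Function('c')(I) = Add(8, Mul(14, I)) (Function('c')(I) = Add(8, Mul(-1, Mul(-7, Add(I, I)))) = Add(8, Mul(-1, Mul(-7, Mul(2, I)))) = Add(8, Mul(-1, Mul(-14, I))) = Add(8, Mul(14, I)))
Function('B')(r, S) = Add(-9, Mul(Rational(3, 2), Pow(r, -1), Add(S, r))) (Function('B')(r, S) = Add(-9, Mul(3, Mul(Add(S, r), Pow(Add(r, r), -1)))) = Add(-9, Mul(3, Mul(Add(S, r), Pow(Mul(2, r), -1)))) = Add(-9, Mul(3, Mul(Add(S, r), Mul(Rational(1, 2), Pow(r, -1))))) = Add(-9, Mul(3, Mul(Rational(1, 2), Pow(r, -1), Add(S, r)))) = Add(-9, Mul(Rational(3, 2), Pow(r, -1), Add(S, r))))
Add(Function('c')(-1), Mul(Function('B')(5, Function('q')(2)), 49)) = Add(Add(8, Mul(14, -1)), Mul(Mul(Rational(3, 2), Pow(5, -1), Add(Add(-2, 2), Mul(-5, 5))), 49)) = Add(Add(8, -14), Mul(Mul(Rational(3, 2), Rational(1, 5), Add(0, -25)), 49)) = Add(-6, Mul(Mul(Rational(3, 2), Rational(1, 5), -25), 49)) = Add(-6, Mul(Rational(-15, 2), 49)) = Add(-6, Rational(-735, 2)) = Rational(-747, 2)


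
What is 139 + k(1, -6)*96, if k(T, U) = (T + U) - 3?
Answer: -629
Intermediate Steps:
k(T, U) = -3 + T + U
139 + k(1, -6)*96 = 139 + (-3 + 1 - 6)*96 = 139 - 8*96 = 139 - 768 = -629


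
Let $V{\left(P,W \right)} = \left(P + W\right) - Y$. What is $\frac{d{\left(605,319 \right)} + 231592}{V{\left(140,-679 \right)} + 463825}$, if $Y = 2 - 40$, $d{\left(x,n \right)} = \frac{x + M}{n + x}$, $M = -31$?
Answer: $\frac{15285113}{30579384} \approx 0.49985$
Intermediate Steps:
$d{\left(x,n \right)} = \frac{-31 + x}{n + x}$ ($d{\left(x,n \right)} = \frac{x - 31}{n + x} = \frac{-31 + x}{n + x}$)
$Y = -38$ ($Y = 2 - 40 = -38$)
$V{\left(P,W \right)} = 38 + P + W$ ($V{\left(P,W \right)} = \left(P + W\right) - -38 = \left(P + W\right) + 38 = 38 + P + W$)
$\frac{d{\left(605,319 \right)} + 231592}{V{\left(140,-679 \right)} + 463825} = \frac{\frac{-31 + 605}{319 + 605} + 231592}{\left(38 + 140 - 679\right) + 463825} = \frac{\frac{1}{924} \cdot 574 + 231592}{-501 + 463825} = \frac{\frac{1}{924} \cdot 574 + 231592}{463324} = \left(\frac{41}{66} + 231592\right) \frac{1}{463324} = \frac{15285113}{66} \cdot \frac{1}{463324} = \frac{15285113}{30579384}$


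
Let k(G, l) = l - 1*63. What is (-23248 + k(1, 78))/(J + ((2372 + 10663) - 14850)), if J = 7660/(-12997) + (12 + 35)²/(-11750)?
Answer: 75489825250/5899914609 ≈ 12.795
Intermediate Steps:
k(G, l) = -63 + l (k(G, l) = l - 63 = -63 + l)
J = -2525859/3249250 (J = 7660*(-1/12997) + 47²*(-1/11750) = -7660/12997 + 2209*(-1/11750) = -7660/12997 - 47/250 = -2525859/3249250 ≈ -0.77737)
(-23248 + k(1, 78))/(J + ((2372 + 10663) - 14850)) = (-23248 + (-63 + 78))/(-2525859/3249250 + ((2372 + 10663) - 14850)) = (-23248 + 15)/(-2525859/3249250 + (13035 - 14850)) = -23233/(-2525859/3249250 - 1815) = -23233/(-5899914609/3249250) = -23233*(-3249250/5899914609) = 75489825250/5899914609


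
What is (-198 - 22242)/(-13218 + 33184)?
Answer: -11220/9983 ≈ -1.1239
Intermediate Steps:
(-198 - 22242)/(-13218 + 33184) = -22440/19966 = -22440*1/19966 = -11220/9983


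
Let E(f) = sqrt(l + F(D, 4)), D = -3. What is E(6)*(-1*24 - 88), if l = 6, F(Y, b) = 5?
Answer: -112*sqrt(11) ≈ -371.46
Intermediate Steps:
E(f) = sqrt(11) (E(f) = sqrt(6 + 5) = sqrt(11))
E(6)*(-1*24 - 88) = sqrt(11)*(-1*24 - 88) = sqrt(11)*(-24 - 88) = sqrt(11)*(-112) = -112*sqrt(11)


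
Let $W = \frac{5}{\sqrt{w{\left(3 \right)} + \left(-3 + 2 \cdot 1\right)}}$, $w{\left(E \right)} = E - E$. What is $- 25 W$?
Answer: $125 i \approx 125.0 i$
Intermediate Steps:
$w{\left(E \right)} = 0$
$W = - 5 i$ ($W = \frac{5}{\sqrt{0 + \left(-3 + 2 \cdot 1\right)}} = \frac{5}{\sqrt{0 + \left(-3 + 2\right)}} = \frac{5}{\sqrt{0 - 1}} = \frac{5}{\sqrt{-1}} = \frac{5}{i} = 5 \left(- i\right) = - 5 i \approx - 5.0 i$)
$- 25 W = - 25 \left(- 5 i\right) = 125 i$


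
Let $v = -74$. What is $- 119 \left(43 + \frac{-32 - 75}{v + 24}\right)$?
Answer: $- \frac{268583}{50} \approx -5371.7$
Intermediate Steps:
$- 119 \left(43 + \frac{-32 - 75}{v + 24}\right) = - 119 \left(43 + \frac{-32 - 75}{-74 + 24}\right) = - 119 \left(43 - \frac{107}{-50}\right) = - 119 \left(43 - - \frac{107}{50}\right) = - 119 \left(43 + \frac{107}{50}\right) = \left(-119\right) \frac{2257}{50} = - \frac{268583}{50}$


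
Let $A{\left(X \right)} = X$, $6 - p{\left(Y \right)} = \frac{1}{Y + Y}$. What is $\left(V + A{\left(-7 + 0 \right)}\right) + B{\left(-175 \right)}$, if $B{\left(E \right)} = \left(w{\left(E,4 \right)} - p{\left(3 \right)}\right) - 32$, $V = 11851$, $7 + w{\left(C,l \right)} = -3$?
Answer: $\frac{70777}{6} \approx 11796.0$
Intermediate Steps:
$w{\left(C,l \right)} = -10$ ($w{\left(C,l \right)} = -7 - 3 = -10$)
$p{\left(Y \right)} = 6 - \frac{1}{2 Y}$ ($p{\left(Y \right)} = 6 - \frac{1}{Y + Y} = 6 - \frac{1}{2 Y}$)
$B{\left(E \right)} = - \frac{287}{6}$ ($B{\left(E \right)} = \left(-10 - \left(6 - \frac{1}{2 \cdot 3}\right)\right) - 32 = \left(-10 - \left(6 - \frac{1}{6}\right)\right) - 32 = \left(-10 - \frac{35}{6}\right) - 32 = - \frac{95}{6} - 32 = - \frac{287}{6}$)
$\left(V + A{\left(-7 + 0 \right)}\right) + B{\left(-175 \right)} = \left(11851 + \left(-7 + 0\right)\right) - \frac{287}{6} = \left(11851 - 7\right) - \frac{287}{6} = 11844 - \frac{287}{6} = \frac{70777}{6}$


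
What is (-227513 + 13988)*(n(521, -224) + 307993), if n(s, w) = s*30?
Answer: -69101601075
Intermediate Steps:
n(s, w) = 30*s
(-227513 + 13988)*(n(521, -224) + 307993) = (-227513 + 13988)*(30*521 + 307993) = -213525*(15630 + 307993) = -213525*323623 = -69101601075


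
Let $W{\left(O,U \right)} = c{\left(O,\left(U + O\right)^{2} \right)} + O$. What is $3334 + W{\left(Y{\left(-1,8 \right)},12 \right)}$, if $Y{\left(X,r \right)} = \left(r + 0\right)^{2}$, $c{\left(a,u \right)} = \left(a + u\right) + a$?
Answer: $9302$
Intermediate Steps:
$c{\left(a,u \right)} = u + 2 a$
$Y{\left(X,r \right)} = r^{2}$
$W{\left(O,U \right)} = \left(O + U\right)^{2} + 3 O$ ($W{\left(O,U \right)} = \left(\left(U + O\right)^{2} + 2 O\right) + O = \left(\left(O + U\right)^{2} + 2 O\right) + O = \left(O + U\right)^{2} + 3 O$)
$3334 + W{\left(Y{\left(-1,8 \right)},12 \right)} = 3334 + \left(\left(8^{2} + 12\right)^{2} + 3 \cdot 8^{2}\right) = 3334 + \left(\left(64 + 12\right)^{2} + 3 \cdot 64\right) = 3334 + \left(76^{2} + 192\right) = 3334 + \left(5776 + 192\right) = 3334 + 5968 = 9302$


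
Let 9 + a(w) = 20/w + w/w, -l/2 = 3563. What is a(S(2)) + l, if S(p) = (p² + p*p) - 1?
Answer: -49918/7 ≈ -7131.1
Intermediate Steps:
l = -7126 (l = -2*3563 = -7126)
S(p) = -1 + 2*p² (S(p) = (p² + p²) - 1 = 2*p² - 1 = -1 + 2*p²)
a(w) = -8 + 20/w (a(w) = -9 + (20/w + w/w) = -9 + (20/w + 1) = -9 + (1 + 20/w) = -8 + 20/w)
a(S(2)) + l = (-8 + 20/(-1 + 2*2²)) - 7126 = (-8 + 20/(-1 + 2*4)) - 7126 = (-8 + 20/(-1 + 8)) - 7126 = (-8 + 20/7) - 7126 = -36/7 - 7126 = -49918/7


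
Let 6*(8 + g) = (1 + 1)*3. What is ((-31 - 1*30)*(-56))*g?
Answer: -23912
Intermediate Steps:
g = -7 (g = -8 + ((1 + 1)*3)/6 = -8 + (2*3)/6 = -8 + (⅙)*6 = -8 + 1 = -7)
((-31 - 1*30)*(-56))*g = ((-31 - 1*30)*(-56))*(-7) = ((-31 - 30)*(-56))*(-7) = -61*(-56)*(-7) = 3416*(-7) = -23912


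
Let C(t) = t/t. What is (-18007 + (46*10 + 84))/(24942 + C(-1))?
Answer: -17463/24943 ≈ -0.70012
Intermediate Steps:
C(t) = 1
(-18007 + (46*10 + 84))/(24942 + C(-1)) = (-18007 + (46*10 + 84))/(24942 + 1) = (-18007 + (460 + 84))/24943 = (-18007 + 544)*(1/24943) = -17463*1/24943 = -17463/24943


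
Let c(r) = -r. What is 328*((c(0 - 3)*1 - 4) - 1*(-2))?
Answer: 328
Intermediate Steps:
328*((c(0 - 3)*1 - 4) - 1*(-2)) = 328*((-(0 - 3)*1 - 4) - 1*(-2)) = 328*((-1*(-3)*1 - 4) + 2) = 328*((3*1 - 4) + 2) = 328*((3 - 4) + 2) = 328*(-1 + 2) = 328*1 = 328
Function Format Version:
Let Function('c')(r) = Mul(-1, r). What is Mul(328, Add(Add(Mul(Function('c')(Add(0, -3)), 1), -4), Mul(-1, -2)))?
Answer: 328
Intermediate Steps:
Mul(328, Add(Add(Mul(Function('c')(Add(0, -3)), 1), -4), Mul(-1, -2))) = Mul(328, Add(Add(Mul(Mul(-1, Add(0, -3)), 1), -4), Mul(-1, -2))) = Mul(328, Add(Add(Mul(Mul(-1, -3), 1), -4), 2)) = Mul(328, Add(Add(Mul(3, 1), -4), 2)) = Mul(328, Add(Add(3, -4), 2)) = Mul(328, Add(-1, 2)) = Mul(328, 1) = 328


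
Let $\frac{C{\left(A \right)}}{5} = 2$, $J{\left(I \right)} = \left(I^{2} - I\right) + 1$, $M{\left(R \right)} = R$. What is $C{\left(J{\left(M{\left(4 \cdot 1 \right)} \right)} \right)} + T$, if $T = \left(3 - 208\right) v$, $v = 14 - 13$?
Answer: $-195$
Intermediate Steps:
$J{\left(I \right)} = 1 + I^{2} - I$
$C{\left(A \right)} = 10$ ($C{\left(A \right)} = 5 \cdot 2 = 10$)
$v = 1$ ($v = 14 - 13 = 1$)
$T = -205$ ($T = \left(3 - 208\right) 1 = \left(-205\right) 1 = -205$)
$C{\left(J{\left(M{\left(4 \cdot 1 \right)} \right)} \right)} + T = 10 - 205 = -195$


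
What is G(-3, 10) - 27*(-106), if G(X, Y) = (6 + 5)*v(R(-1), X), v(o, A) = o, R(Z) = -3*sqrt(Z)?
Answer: 2862 - 33*I ≈ 2862.0 - 33.0*I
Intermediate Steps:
G(X, Y) = -33*I (G(X, Y) = (6 + 5)*(-3*I) = 11*(-3*I) = -33*I)
G(-3, 10) - 27*(-106) = -33*I - 27*(-106) = -33*I + 2862 = 2862 - 33*I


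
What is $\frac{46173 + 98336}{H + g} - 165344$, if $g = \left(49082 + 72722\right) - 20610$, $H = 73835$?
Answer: $- \frac{28939850467}{175029} \approx -1.6534 \cdot 10^{5}$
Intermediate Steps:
$g = 101194$ ($g = 121804 - 20610 = 101194$)
$\frac{46173 + 98336}{H + g} - 165344 = \frac{46173 + 98336}{73835 + 101194} - 165344 = \frac{144509}{175029} - 165344 = - \frac{28939850467}{175029}$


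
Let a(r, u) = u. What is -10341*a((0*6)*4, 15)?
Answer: -155115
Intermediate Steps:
-10341*a((0*6)*4, 15) = -10341*15 = -155115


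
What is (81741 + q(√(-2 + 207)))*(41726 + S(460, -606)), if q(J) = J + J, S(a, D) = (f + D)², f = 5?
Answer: 32935655907 + 805854*√205 ≈ 3.2947e+10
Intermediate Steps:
S(a, D) = (5 + D)²
q(J) = 2*J
(81741 + q(√(-2 + 207)))*(41726 + S(460, -606)) = (81741 + 2*√(-2 + 207))*(41726 + (5 - 606)²) = (81741 + 2*√205)*(41726 + (-601)²) = (81741 + 2*√205)*(41726 + 361201) = (81741 + 2*√205)*402927 = 32935655907 + 805854*√205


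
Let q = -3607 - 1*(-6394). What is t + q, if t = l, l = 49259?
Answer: 52046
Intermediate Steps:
q = 2787 (q = -3607 + 6394 = 2787)
t = 49259
t + q = 49259 + 2787 = 52046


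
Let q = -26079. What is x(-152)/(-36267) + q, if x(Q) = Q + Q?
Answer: -945806789/36267 ≈ -26079.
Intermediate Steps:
x(Q) = 2*Q
x(-152)/(-36267) + q = (2*(-152))/(-36267) - 26079 = -304*(-1/36267) - 26079 = 304/36267 - 26079 = -945806789/36267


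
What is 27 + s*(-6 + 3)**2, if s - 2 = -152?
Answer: -1323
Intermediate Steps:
s = -150 (s = 2 - 152 = -150)
27 + s*(-6 + 3)**2 = 27 - 150*(-6 + 3)**2 = 27 - 150*(-3)**2 = 27 - 150*9 = 27 - 1350 = -1323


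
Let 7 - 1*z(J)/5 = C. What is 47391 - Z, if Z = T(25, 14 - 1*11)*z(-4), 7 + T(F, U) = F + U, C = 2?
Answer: 46866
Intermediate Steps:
z(J) = 25 (z(J) = 35 - 5*2 = 35 - 10 = 25)
T(F, U) = -7 + F + U (T(F, U) = -7 + (F + U) = -7 + F + U)
Z = 525 (Z = (-7 + 25 + (14 - 1*11))*25 = (-7 + 25 + (14 - 11))*25 = (-7 + 25 + 3)*25 = 21*25 = 525)
47391 - Z = 47391 - 1*525 = 47391 - 525 = 46866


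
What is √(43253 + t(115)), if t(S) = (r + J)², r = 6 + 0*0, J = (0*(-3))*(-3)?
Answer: √43289 ≈ 208.06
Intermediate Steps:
J = 0 (J = 0*(-3) = 0)
r = 6 (r = 6 + 0 = 6)
t(S) = 36 (t(S) = (6 + 0)² = 6² = 36)
√(43253 + t(115)) = √(43253 + 36) = √43289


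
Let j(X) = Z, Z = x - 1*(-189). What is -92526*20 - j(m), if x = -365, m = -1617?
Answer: -1850344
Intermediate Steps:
Z = -176 (Z = -365 - 1*(-189) = -365 + 189 = -176)
j(X) = -176
-92526*20 - j(m) = -92526*20 - 1*(-176) = -1850520 + 176 = -1850344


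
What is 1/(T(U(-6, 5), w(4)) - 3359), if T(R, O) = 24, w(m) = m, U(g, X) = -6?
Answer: -1/3335 ≈ -0.00029985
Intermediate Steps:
1/(T(U(-6, 5), w(4)) - 3359) = 1/(24 - 3359) = 1/(-3335) = -1/3335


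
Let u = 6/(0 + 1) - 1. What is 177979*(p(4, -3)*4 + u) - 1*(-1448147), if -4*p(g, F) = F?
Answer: 2871979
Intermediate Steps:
p(g, F) = -F/4
u = 5 (u = 6/1 - 1 = 1*6 - 1 = 6 - 1 = 5)
177979*(p(4, -3)*4 + u) - 1*(-1448147) = 177979*(-¼*(-3)*4 + 5) - 1*(-1448147) = 177979*((¾)*4 + 5) + 1448147 = 177979*(3 + 5) + 1448147 = 177979*8 + 1448147 = 1423832 + 1448147 = 2871979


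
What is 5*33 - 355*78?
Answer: -27525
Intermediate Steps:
5*33 - 355*78 = 165 - 27690 = -27525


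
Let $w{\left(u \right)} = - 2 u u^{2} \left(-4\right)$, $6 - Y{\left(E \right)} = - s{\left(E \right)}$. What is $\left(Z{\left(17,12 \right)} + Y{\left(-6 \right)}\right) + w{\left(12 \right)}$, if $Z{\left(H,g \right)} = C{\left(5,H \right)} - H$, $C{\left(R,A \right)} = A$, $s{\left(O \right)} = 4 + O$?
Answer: $13828$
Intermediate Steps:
$Z{\left(H,g \right)} = 0$ ($Z{\left(H,g \right)} = H - H = 0$)
$Y{\left(E \right)} = 10 + E$ ($Y{\left(E \right)} = 6 - - (4 + E) = 6 - \left(-4 - E\right) = 6 + \left(4 + E\right) = 10 + E$)
$w{\left(u \right)} = 8 u^{3}$ ($w{\left(u \right)} = - 2 u^{3} \left(-4\right) = 8 u^{3}$)
$\left(Z{\left(17,12 \right)} + Y{\left(-6 \right)}\right) + w{\left(12 \right)} = \left(0 + \left(10 - 6\right)\right) + 8 \cdot 12^{3} = \left(0 + 4\right) + 8 \cdot 1728 = 4 + 13824 = 13828$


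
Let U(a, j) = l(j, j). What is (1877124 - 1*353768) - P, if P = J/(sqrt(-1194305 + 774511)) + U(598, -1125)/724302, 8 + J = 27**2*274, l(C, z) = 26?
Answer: 551684898743/362151 + 99869*I*sqrt(419794)/209897 ≈ 1.5234e+6 + 308.28*I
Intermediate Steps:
J = 199738 (J = -8 + 27**2*274 = -8 + 729*274 = -8 + 199746 = 199738)
U(a, j) = 26
P = 13/362151 - 99869*I*sqrt(419794)/209897 (P = 199738/(sqrt(-1194305 + 774511)) + 26/724302 = 199738/(sqrt(-419794)) + 26*(1/724302) = 199738/((I*sqrt(419794))) + 13/362151 = 199738*(-I*sqrt(419794)/419794) + 13/362151 = -99869*I*sqrt(419794)/209897 + 13/362151 = 13/362151 - 99869*I*sqrt(419794)/209897 ≈ 3.5897e-5 - 308.28*I)
(1877124 - 1*353768) - P = (1877124 - 1*353768) - (13/362151 - 99869*I*sqrt(419794)/209897) = (1877124 - 353768) + (-13/362151 + 99869*I*sqrt(419794)/209897) = 1523356 + (-13/362151 + 99869*I*sqrt(419794)/209897) = 551684898743/362151 + 99869*I*sqrt(419794)/209897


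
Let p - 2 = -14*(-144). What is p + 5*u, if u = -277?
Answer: 633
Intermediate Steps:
p = 2018 (p = 2 - 14*(-144) = 2 + 2016 = 2018)
p + 5*u = 2018 + 5*(-277) = 2018 - 1385 = 633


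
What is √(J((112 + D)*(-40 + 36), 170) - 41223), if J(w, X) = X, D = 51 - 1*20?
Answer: I*√41053 ≈ 202.62*I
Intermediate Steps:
D = 31 (D = 51 - 20 = 31)
√(J((112 + D)*(-40 + 36), 170) - 41223) = √(170 - 41223) = √(-41053) = I*√41053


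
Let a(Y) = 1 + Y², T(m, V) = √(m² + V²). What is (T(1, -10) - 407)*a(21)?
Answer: -179894 + 442*√101 ≈ -1.7545e+5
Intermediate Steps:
T(m, V) = √(V² + m²)
(T(1, -10) - 407)*a(21) = (√((-10)² + 1²) - 407)*(1 + 21²) = (√(100 + 1) - 407)*(1 + 441) = (√101 - 407)*442 = (-407 + √101)*442 = -179894 + 442*√101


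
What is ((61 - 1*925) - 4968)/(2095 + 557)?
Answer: -486/221 ≈ -2.1991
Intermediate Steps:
((61 - 1*925) - 4968)/(2095 + 557) = ((61 - 925) - 4968)/2652 = (-864 - 4968)*(1/2652) = -5832*1/2652 = -486/221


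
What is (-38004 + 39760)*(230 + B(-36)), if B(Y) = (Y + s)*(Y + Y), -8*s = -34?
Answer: 4418096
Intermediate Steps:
s = 17/4 (s = -1/8*(-34) = 17/4 ≈ 4.2500)
B(Y) = 2*Y*(17/4 + Y) (B(Y) = (Y + 17/4)*(Y + Y) = (17/4 + Y)*(2*Y) = 2*Y*(17/4 + Y))
(-38004 + 39760)*(230 + B(-36)) = (-38004 + 39760)*(230 + (1/2)*(-36)*(17 + 4*(-36))) = 1756*(230 + (1/2)*(-36)*(17 - 144)) = 1756*(230 + (1/2)*(-36)*(-127)) = 1756*(230 + 2286) = 1756*2516 = 4418096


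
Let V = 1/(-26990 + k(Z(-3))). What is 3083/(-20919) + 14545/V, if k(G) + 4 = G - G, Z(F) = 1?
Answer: -8213379486953/20919 ≈ -3.9263e+8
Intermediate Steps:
k(G) = -4 (k(G) = -4 + (G - G) = -4 + 0 = -4)
V = -1/26994 (V = 1/(-26990 - 4) = 1/(-26994) = -1/26994 ≈ -3.7045e-5)
3083/(-20919) + 14545/V = 3083/(-20919) + 14545/(-1/26994) = 3083*(-1/20919) + 14545*(-26994) = -3083/20919 - 392627730 = -8213379486953/20919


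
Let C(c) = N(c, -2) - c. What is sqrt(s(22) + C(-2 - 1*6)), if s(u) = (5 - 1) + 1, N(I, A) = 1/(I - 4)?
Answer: sqrt(465)/6 ≈ 3.5940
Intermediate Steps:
N(I, A) = 1/(-4 + I)
s(u) = 5 (s(u) = 4 + 1 = 5)
C(c) = 1/(-4 + c) - c
sqrt(s(22) + C(-2 - 1*6)) = sqrt(5 + (1 - (-2 - 1*6)*(-4 + (-2 - 1*6)))/(-4 + (-2 - 1*6))) = sqrt(5 + (1 - (-2 - 6)*(-4 + (-2 - 6)))/(-4 + (-2 - 6))) = sqrt(5 + (1 - 1*(-8)*(-4 - 8))/(-4 - 8)) = sqrt(5 + (1 - 1*(-8)*(-12))/(-12)) = sqrt(5 - (1 - 96)/12) = sqrt(5 - 1/12*(-95)) = sqrt(5 + 95/12) = sqrt(155/12) = sqrt(465)/6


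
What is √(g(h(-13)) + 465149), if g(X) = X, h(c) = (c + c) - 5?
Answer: √465118 ≈ 682.00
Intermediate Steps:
h(c) = -5 + 2*c (h(c) = 2*c - 5 = -5 + 2*c)
√(g(h(-13)) + 465149) = √((-5 + 2*(-13)) + 465149) = √((-5 - 26) + 465149) = √(-31 + 465149) = √465118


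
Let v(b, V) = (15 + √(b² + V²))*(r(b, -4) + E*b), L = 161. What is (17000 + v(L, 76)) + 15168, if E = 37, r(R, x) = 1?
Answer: 121538 + 5958*√31697 ≈ 1.1823e+6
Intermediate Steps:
v(b, V) = (1 + 37*b)*(15 + √(V² + b²)) (v(b, V) = (15 + √(b² + V²))*(1 + 37*b) = (15 + √(V² + b²))*(1 + 37*b) = (1 + 37*b)*(15 + √(V² + b²)))
(17000 + v(L, 76)) + 15168 = (17000 + (15 + √(76² + 161²) + 555*161 + 37*161*√(76² + 161²))) + 15168 = (17000 + (15 + √(5776 + 25921) + 89355 + 37*161*√(5776 + 25921))) + 15168 = (17000 + (15 + √31697 + 89355 + 37*161*√31697)) + 15168 = (17000 + (15 + √31697 + 89355 + 5957*√31697)) + 15168 = (17000 + (89370 + 5958*√31697)) + 15168 = (106370 + 5958*√31697) + 15168 = 121538 + 5958*√31697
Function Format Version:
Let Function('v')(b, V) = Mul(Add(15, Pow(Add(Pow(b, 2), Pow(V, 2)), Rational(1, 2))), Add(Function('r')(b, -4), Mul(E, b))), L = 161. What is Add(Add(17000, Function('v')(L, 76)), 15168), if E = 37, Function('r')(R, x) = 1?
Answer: Add(121538, Mul(5958, Pow(31697, Rational(1, 2)))) ≈ 1.1823e+6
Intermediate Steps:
Function('v')(b, V) = Mul(Add(1, Mul(37, b)), Add(15, Pow(Add(Pow(V, 2), Pow(b, 2)), Rational(1, 2)))) (Function('v')(b, V) = Mul(Add(15, Pow(Add(Pow(b, 2), Pow(V, 2)), Rational(1, 2))), Add(1, Mul(37, b))) = Mul(Add(15, Pow(Add(Pow(V, 2), Pow(b, 2)), Rational(1, 2))), Add(1, Mul(37, b))) = Mul(Add(1, Mul(37, b)), Add(15, Pow(Add(Pow(V, 2), Pow(b, 2)), Rational(1, 2)))))
Add(Add(17000, Function('v')(L, 76)), 15168) = Add(Add(17000, Add(15, Pow(Add(Pow(76, 2), Pow(161, 2)), Rational(1, 2)), Mul(555, 161), Mul(37, 161, Pow(Add(Pow(76, 2), Pow(161, 2)), Rational(1, 2))))), 15168) = Add(Add(17000, Add(15, Pow(Add(5776, 25921), Rational(1, 2)), 89355, Mul(37, 161, Pow(Add(5776, 25921), Rational(1, 2))))), 15168) = Add(Add(17000, Add(15, Pow(31697, Rational(1, 2)), 89355, Mul(37, 161, Pow(31697, Rational(1, 2))))), 15168) = Add(Add(17000, Add(15, Pow(31697, Rational(1, 2)), 89355, Mul(5957, Pow(31697, Rational(1, 2))))), 15168) = Add(Add(17000, Add(89370, Mul(5958, Pow(31697, Rational(1, 2))))), 15168) = Add(Add(106370, Mul(5958, Pow(31697, Rational(1, 2)))), 15168) = Add(121538, Mul(5958, Pow(31697, Rational(1, 2))))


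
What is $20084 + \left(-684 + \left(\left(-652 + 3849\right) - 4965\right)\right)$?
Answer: $17632$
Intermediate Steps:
$20084 + \left(-684 + \left(\left(-652 + 3849\right) - 4965\right)\right) = 20084 + \left(-684 + \left(3197 - 4965\right)\right) = 20084 - 2452 = 17632$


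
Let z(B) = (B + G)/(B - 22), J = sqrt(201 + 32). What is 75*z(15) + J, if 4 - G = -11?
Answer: -2250/7 + sqrt(233) ≈ -306.16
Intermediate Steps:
G = 15 (G = 4 - 1*(-11) = 4 + 11 = 15)
J = sqrt(233) ≈ 15.264
z(B) = (15 + B)/(-22 + B) (z(B) = (B + 15)/(B - 22) = (15 + B)/(-22 + B))
75*z(15) + J = 75*((15 + 15)/(-22 + 15)) + sqrt(233) = 75*(30/(-7)) + sqrt(233) = 75*(-1/7*30) + sqrt(233) = 75*(-30/7) + sqrt(233) = -2250/7 + sqrt(233)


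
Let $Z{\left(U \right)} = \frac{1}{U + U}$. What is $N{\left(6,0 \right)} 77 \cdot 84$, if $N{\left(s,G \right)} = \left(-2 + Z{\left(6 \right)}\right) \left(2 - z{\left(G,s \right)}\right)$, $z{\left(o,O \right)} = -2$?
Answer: $-49588$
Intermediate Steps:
$Z{\left(U \right)} = \frac{1}{2 U}$
$N{\left(s,G \right)} = - \frac{23}{3}$ ($N{\left(s,G \right)} = \left(-2 + \frac{1}{2 \cdot 6}\right) \left(2 - -2\right) = \left(-2 + \frac{1}{2} \cdot \frac{1}{6}\right) \left(2 + 2\right) = \left(-2 + \frac{1}{12}\right) 4 = \left(- \frac{23}{12}\right) 4 = - \frac{23}{3}$)
$N{\left(6,0 \right)} 77 \cdot 84 = \left(- \frac{23}{3}\right) 77 \cdot 84 = \left(- \frac{1771}{3}\right) 84 = -49588$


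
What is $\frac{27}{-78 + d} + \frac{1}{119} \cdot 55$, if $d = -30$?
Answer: $\frac{101}{476} \approx 0.21218$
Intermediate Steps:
$\frac{27}{-78 + d} + \frac{1}{119} \cdot 55 = \frac{27}{-78 - 30} + \frac{1}{119} \cdot 55 = \frac{27}{-108} + \frac{1}{119} \cdot 55 = 27 \left(- \frac{1}{108}\right) + \frac{55}{119} = - \frac{1}{4} + \frac{55}{119} = \frac{101}{476}$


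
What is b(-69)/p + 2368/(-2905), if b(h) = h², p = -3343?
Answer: -21746929/9711415 ≈ -2.2393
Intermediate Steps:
b(-69)/p + 2368/(-2905) = (-69)²/(-3343) + 2368/(-2905) = 4761*(-1/3343) + 2368*(-1/2905) = -4761/3343 - 2368/2905 = -21746929/9711415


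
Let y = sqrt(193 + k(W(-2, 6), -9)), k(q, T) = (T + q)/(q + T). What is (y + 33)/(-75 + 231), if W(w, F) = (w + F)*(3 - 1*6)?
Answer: 11/52 + sqrt(194)/156 ≈ 0.30082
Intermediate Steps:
W(w, F) = -3*F - 3*w (W(w, F) = (F + w)*(3 - 6) = (F + w)*(-3) = -3*F - 3*w)
k(q, T) = 1 (k(q, T) = (T + q)/(T + q) = 1)
y = sqrt(194) (y = sqrt(193 + 1) = sqrt(194) ≈ 13.928)
(y + 33)/(-75 + 231) = (sqrt(194) + 33)/(-75 + 231) = (33 + sqrt(194))/156 = (33 + sqrt(194))*(1/156) = 11/52 + sqrt(194)/156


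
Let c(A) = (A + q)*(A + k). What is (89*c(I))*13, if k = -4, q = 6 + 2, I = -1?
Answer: -40495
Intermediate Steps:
q = 8
c(A) = (-4 + A)*(8 + A) (c(A) = (A + 8)*(A - 4) = (8 + A)*(-4 + A) = (-4 + A)*(8 + A))
(89*c(I))*13 = (89*(-32 + (-1)**2 + 4*(-1)))*13 = (89*(-32 + 1 - 4))*13 = (89*(-35))*13 = -3115*13 = -40495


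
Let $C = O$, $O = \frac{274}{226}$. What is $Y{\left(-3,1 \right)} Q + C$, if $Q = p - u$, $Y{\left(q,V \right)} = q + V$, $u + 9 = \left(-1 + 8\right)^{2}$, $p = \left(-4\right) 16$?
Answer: $\frac{23641}{113} \approx 209.21$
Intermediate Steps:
$O = \frac{137}{113}$ ($O = 274 \cdot \frac{1}{226} = \frac{137}{113} \approx 1.2124$)
$p = -64$
$u = 40$ ($u = -9 + \left(-1 + 8\right)^{2} = -9 + 7^{2} = -9 + 49 = 40$)
$Y{\left(q,V \right)} = V + q$
$C = \frac{137}{113} \approx 1.2124$
$Q = -104$ ($Q = -64 - 40 = -104$)
$Y{\left(-3,1 \right)} Q + C = \left(1 - 3\right) \left(-104\right) + \frac{137}{113} = \left(-2\right) \left(-104\right) + \frac{137}{113} = 208 + \frac{137}{113} = \frac{23641}{113}$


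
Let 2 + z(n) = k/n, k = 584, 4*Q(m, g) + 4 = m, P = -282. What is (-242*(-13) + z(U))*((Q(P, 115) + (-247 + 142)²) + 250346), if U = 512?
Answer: 105193430111/128 ≈ 8.2182e+8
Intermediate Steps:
Q(m, g) = -1 + m/4
z(n) = -2 + 584/n
(-242*(-13) + z(U))*((Q(P, 115) + (-247 + 142)²) + 250346) = (-242*(-13) + (-2 + 584/512))*(((-1 + (¼)*(-282)) + (-247 + 142)²) + 250346) = (3146 + (-2 + 584*(1/512)))*(((-1 - 141/2) + (-105)²) + 250346) = (3146 + (-2 + 73/64))*((-143/2 + 11025) + 250346) = (3146 - 55/64)*(21907/2 + 250346) = (201289/64)*(522599/2) = 105193430111/128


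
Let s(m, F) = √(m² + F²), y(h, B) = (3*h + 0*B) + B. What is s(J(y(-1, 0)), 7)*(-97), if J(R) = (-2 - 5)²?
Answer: -3395*√2 ≈ -4801.3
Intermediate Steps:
y(h, B) = B + 3*h (y(h, B) = (3*h + 0) + B = 3*h + B = B + 3*h)
J(R) = 49 (J(R) = (-7)² = 49)
s(m, F) = √(F² + m²)
s(J(y(-1, 0)), 7)*(-97) = √(7² + 49²)*(-97) = √(49 + 2401)*(-97) = √2450*(-97) = (35*√2)*(-97) = -3395*√2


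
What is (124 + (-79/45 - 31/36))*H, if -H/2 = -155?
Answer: 225773/6 ≈ 37629.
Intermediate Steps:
H = 310 (H = -2*(-155) = 310)
(124 + (-79/45 - 31/36))*H = (124 + (-79/45 - 31/36))*310 = (124 - 157/60)*310 = (7283/60)*310 = 225773/6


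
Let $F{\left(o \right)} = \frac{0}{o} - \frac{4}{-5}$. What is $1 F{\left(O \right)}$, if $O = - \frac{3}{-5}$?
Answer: $\frac{4}{5} \approx 0.8$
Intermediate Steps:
$O = \frac{3}{5}$ ($O = \left(-3\right) \left(- \frac{1}{5}\right) = \frac{3}{5} \approx 0.6$)
$F{\left(o \right)} = \frac{4}{5}$ ($F{\left(o \right)} = 0 - - \frac{4}{5} = 0 + \frac{4}{5} = \frac{4}{5}$)
$1 F{\left(O \right)} = 1 \cdot \frac{4}{5} = \frac{4}{5}$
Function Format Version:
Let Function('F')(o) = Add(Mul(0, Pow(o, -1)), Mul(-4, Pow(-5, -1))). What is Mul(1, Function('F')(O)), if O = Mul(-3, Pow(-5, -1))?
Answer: Rational(4, 5) ≈ 0.80000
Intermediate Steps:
O = Rational(3, 5) (O = Mul(-3, Rational(-1, 5)) = Rational(3, 5) ≈ 0.60000)
Function('F')(o) = Rational(4, 5) (Function('F')(o) = Add(0, Mul(-4, Rational(-1, 5))) = Add(0, Rational(4, 5)) = Rational(4, 5))
Mul(1, Function('F')(O)) = Mul(1, Rational(4, 5)) = Rational(4, 5)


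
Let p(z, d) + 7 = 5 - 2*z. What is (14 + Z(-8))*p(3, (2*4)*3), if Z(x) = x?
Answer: -48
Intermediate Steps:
p(z, d) = -2 - 2*z (p(z, d) = -7 + (5 - 2*z) = -2 - 2*z)
(14 + Z(-8))*p(3, (2*4)*3) = (14 - 8)*(-2 - 2*3) = 6*(-2 - 6) = 6*(-8) = -48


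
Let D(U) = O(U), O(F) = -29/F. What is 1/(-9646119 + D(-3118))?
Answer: -3118/30076599013 ≈ -1.0367e-7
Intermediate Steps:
D(U) = -29/U
1/(-9646119 + D(-3118)) = 1/(-9646119 - 29/(-3118)) = 1/(-9646119 - 29*(-1/3118)) = 1/(-9646119 + 29/3118) = 1/(-30076599013/3118) = -3118/30076599013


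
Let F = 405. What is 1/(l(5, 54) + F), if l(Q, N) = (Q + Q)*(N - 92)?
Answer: 1/25 ≈ 0.040000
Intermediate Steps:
l(Q, N) = 2*Q*(-92 + N) (l(Q, N) = (2*Q)*(-92 + N) = 2*Q*(-92 + N))
1/(l(5, 54) + F) = 1/(2*5*(-92 + 54) + 405) = 1/(2*5*(-38) + 405) = 1/(-380 + 405) = 1/25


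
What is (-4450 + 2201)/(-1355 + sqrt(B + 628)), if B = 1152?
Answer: 609479/366849 + 4498*sqrt(445)/1834245 ≈ 1.7131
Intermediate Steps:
(-4450 + 2201)/(-1355 + sqrt(B + 628)) = (-4450 + 2201)/(-1355 + sqrt(1152 + 628)) = -2249/(-1355 + sqrt(1780)) = -2249/(-1355 + 2*sqrt(445))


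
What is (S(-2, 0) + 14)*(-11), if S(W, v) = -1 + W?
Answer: -121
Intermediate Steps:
(S(-2, 0) + 14)*(-11) = ((-1 - 2) + 14)*(-11) = (-3 + 14)*(-11) = 11*(-11) = -121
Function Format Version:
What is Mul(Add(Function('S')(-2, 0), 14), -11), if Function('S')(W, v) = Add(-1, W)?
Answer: -121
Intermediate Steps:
Mul(Add(Function('S')(-2, 0), 14), -11) = Mul(Add(Add(-1, -2), 14), -11) = Mul(Add(-3, 14), -11) = Mul(11, -11) = -121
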